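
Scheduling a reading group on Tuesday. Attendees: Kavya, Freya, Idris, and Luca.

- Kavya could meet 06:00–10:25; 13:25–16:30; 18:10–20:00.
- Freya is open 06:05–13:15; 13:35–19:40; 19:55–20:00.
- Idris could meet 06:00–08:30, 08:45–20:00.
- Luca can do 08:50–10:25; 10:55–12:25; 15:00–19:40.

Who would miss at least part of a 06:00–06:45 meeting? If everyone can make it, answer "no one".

Kavya: free for 06:00-06:45. Freya: not fully free for 06:00-06:45. Idris: free for 06:00-06:45. Luca: not fully free for 06:00-06:45.

Freya, Luca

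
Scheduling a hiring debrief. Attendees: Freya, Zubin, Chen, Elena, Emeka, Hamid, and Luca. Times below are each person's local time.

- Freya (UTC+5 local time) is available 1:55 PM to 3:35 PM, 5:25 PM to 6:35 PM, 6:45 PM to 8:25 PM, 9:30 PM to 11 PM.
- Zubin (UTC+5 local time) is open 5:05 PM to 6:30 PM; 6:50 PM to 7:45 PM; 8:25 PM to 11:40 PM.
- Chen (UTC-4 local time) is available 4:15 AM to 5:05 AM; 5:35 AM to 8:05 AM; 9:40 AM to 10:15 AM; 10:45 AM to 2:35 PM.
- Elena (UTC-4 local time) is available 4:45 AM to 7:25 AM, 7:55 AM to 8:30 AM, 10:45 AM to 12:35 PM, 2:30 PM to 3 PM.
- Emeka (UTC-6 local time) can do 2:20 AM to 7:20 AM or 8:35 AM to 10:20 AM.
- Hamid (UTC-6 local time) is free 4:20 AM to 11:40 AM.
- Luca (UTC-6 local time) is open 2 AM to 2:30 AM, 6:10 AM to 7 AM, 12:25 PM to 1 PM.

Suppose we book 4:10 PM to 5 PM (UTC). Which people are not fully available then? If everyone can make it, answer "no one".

Elena, Emeka, Freya, Luca

Freya in UTC: 08:55-10:35, 12:25-13:35, 13:45-15:25, 16:30-18:00 (subtract 5h to convert from UTC+5).
Zubin in UTC: 12:05-13:30, 13:50-14:45, 15:25-18:40 (subtract 5h to convert from UTC+5).
Chen in UTC: 08:15-09:05, 09:35-12:05, 13:40-14:15, 14:45-18:35 (add 4h to convert from UTC-4).
Elena in UTC: 08:45-11:25, 11:55-12:30, 14:45-16:35, 18:30-19:00 (add 4h to convert from UTC-4).
Emeka in UTC: 08:20-13:20, 14:35-16:20 (add 6h to convert from UTC-6).
Hamid in UTC: 10:20-17:40 (add 6h to convert from UTC-6).
Luca in UTC: 08:00-08:30, 12:10-13:00, 18:25-19:00 (add 6h to convert from UTC-6).
Freya: not fully free for 16:10-17:00. Zubin: free for 16:10-17:00. Chen: free for 16:10-17:00. Elena: not fully free for 16:10-17:00. Emeka: not fully free for 16:10-17:00. Hamid: free for 16:10-17:00. Luca: not fully free for 16:10-17:00.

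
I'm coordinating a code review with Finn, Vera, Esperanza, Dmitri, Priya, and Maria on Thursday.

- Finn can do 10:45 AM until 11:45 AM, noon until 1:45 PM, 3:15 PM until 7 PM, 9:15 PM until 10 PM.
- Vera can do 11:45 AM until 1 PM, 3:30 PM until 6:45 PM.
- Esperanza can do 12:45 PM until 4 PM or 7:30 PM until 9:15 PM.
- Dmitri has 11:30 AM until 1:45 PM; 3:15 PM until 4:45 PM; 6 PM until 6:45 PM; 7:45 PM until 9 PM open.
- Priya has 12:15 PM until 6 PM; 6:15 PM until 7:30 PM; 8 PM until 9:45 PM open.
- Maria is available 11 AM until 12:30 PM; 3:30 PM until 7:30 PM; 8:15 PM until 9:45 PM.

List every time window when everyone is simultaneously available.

Finn ∩ Vera: 12:00-13:00, 15:30-18:45.
Finn ∩ Vera ∩ Esperanza: 12:45-13:00, 15:30-16:00.
Finn ∩ Vera ∩ Esperanza ∩ Dmitri: 12:45-13:00, 15:30-16:00.
Finn ∩ Vera ∩ Esperanza ∩ Dmitri ∩ Priya: 12:45-13:00, 15:30-16:00.
Finn ∩ Vera ∩ Esperanza ∩ Dmitri ∩ Priya ∩ Maria: 15:30-16:00.
So the common availability across everyone is 15:30-16:00.

15:30-16:00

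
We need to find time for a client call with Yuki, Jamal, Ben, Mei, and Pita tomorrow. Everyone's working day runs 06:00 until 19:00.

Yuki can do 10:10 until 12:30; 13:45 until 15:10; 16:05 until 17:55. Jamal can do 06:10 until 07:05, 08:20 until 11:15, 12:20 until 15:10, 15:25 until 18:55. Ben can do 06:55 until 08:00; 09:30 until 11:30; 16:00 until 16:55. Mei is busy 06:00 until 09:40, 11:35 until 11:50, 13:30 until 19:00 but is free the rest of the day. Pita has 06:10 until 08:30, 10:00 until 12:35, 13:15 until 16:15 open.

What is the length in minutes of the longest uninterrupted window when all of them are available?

65

Yuki free: 10:10-12:30, 13:45-15:10, 16:05-17:55.
Jamal free: 06:10-07:05, 08:20-11:15, 12:20-15:10, 15:25-18:55.
Ben free: 06:55-08:00, 09:30-11:30, 16:00-16:55.
Mei free: 09:40-11:35, 11:50-13:30 (invert busy blocks within the working day).
Pita free: 06:10-08:30, 10:00-12:35, 13:15-16:15.
Yuki ∩ Jamal: 10:10-11:15, 12:20-12:30, 13:45-15:10, 16:05-17:55.
Yuki ∩ Jamal ∩ Ben: 10:10-11:15, 16:05-16:55.
Yuki ∩ Jamal ∩ Ben ∩ Mei: 10:10-11:15.
Yuki ∩ Jamal ∩ Ben ∩ Mei ∩ Pita: 10:10-11:15.
The longest is 10:10-11:15 at 65 minutes.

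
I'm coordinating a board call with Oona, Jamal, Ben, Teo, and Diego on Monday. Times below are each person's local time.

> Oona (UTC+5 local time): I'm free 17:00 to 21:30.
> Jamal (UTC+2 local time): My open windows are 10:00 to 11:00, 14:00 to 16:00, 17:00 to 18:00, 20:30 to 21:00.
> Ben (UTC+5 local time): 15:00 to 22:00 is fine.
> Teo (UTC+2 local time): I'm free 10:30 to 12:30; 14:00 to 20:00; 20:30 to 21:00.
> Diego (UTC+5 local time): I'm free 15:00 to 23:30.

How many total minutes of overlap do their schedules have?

Oona in UTC: 12:00-16:30 (subtract 5h to convert from UTC+5).
Jamal in UTC: 08:00-09:00, 12:00-14:00, 15:00-16:00, 18:30-19:00 (subtract 2h to convert from UTC+2).
Ben in UTC: 10:00-17:00 (subtract 5h to convert from UTC+5).
Teo in UTC: 08:30-10:30, 12:00-18:00, 18:30-19:00 (subtract 2h to convert from UTC+2).
Diego in UTC: 10:00-18:30 (subtract 5h to convert from UTC+5).
Oona ∩ Jamal: 12:00-14:00, 15:00-16:00.
Oona ∩ Jamal ∩ Ben: 12:00-14:00, 15:00-16:00.
Oona ∩ Jamal ∩ Ben ∩ Teo: 12:00-14:00, 15:00-16:00.
Oona ∩ Jamal ∩ Ben ∩ Teo ∩ Diego: 12:00-14:00, 15:00-16:00.
Summing the common windows: 120 + 60 = 180 minutes.

180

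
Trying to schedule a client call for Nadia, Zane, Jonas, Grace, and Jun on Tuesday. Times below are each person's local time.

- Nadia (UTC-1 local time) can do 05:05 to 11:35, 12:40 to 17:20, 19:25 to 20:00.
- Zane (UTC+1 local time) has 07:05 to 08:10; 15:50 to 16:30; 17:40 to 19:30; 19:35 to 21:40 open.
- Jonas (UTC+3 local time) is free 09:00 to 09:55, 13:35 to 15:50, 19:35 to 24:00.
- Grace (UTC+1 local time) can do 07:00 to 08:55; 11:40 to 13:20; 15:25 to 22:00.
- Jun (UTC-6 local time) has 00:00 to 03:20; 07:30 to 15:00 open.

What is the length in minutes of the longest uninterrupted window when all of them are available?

Nadia in UTC: 06:05-12:35, 13:40-18:20, 20:25-21:00 (add 1h to convert from UTC-1).
Zane in UTC: 06:05-07:10, 14:50-15:30, 16:40-18:30, 18:35-20:40 (subtract 1h to convert from UTC+1).
Jonas in UTC: 06:00-06:55, 10:35-12:50, 16:35-21:00 (subtract 3h to convert from UTC+3).
Grace in UTC: 06:00-07:55, 10:40-12:20, 14:25-21:00 (subtract 1h to convert from UTC+1).
Jun in UTC: 06:00-09:20, 13:30-21:00 (add 6h to convert from UTC-6).
Nadia ∩ Zane: 06:05-07:10, 14:50-15:30, 16:40-18:20, 20:25-20:40.
Nadia ∩ Zane ∩ Jonas: 06:05-06:55, 16:40-18:20, 20:25-20:40.
Nadia ∩ Zane ∩ Jonas ∩ Grace: 06:05-06:55, 16:40-18:20, 20:25-20:40.
Nadia ∩ Zane ∩ Jonas ∩ Grace ∩ Jun: 06:05-06:55, 16:40-18:20, 20:25-20:40.
The longest is 16:40-18:20 at 100 minutes.

100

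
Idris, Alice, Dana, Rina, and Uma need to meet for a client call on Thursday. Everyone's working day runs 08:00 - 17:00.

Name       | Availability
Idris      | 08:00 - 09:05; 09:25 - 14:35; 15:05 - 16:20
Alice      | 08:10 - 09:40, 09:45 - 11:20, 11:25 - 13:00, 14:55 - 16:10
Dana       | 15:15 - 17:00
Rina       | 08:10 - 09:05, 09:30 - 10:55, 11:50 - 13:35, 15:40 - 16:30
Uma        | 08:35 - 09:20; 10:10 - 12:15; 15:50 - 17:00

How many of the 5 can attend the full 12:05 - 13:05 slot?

2

Idris and Rina can make the full 12:05-13:05 slot — that's 2.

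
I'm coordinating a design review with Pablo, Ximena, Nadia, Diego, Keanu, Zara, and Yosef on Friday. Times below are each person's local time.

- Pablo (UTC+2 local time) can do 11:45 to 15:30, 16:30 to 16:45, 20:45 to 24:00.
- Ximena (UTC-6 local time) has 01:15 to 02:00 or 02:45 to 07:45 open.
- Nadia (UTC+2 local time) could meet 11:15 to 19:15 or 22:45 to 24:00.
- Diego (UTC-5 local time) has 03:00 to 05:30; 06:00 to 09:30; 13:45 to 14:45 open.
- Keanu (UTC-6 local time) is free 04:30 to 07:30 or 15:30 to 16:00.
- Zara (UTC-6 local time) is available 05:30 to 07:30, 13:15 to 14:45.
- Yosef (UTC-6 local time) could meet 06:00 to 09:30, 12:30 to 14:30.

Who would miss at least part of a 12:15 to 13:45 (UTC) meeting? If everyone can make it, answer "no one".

Keanu, Pablo, Zara

Pablo in UTC: 09:45-13:30, 14:30-14:45, 18:45-22:00 (subtract 2h to convert from UTC+2).
Ximena in UTC: 07:15-08:00, 08:45-13:45 (add 6h to convert from UTC-6).
Nadia in UTC: 09:15-17:15, 20:45-22:00 (subtract 2h to convert from UTC+2).
Diego in UTC: 08:00-10:30, 11:00-14:30, 18:45-19:45 (add 5h to convert from UTC-5).
Keanu in UTC: 10:30-13:30, 21:30-22:00 (add 6h to convert from UTC-6).
Zara in UTC: 11:30-13:30, 19:15-20:45 (add 6h to convert from UTC-6).
Yosef in UTC: 12:00-15:30, 18:30-20:30 (add 6h to convert from UTC-6).
Pablo: not fully free for 12:15-13:45. Ximena: free for 12:15-13:45. Nadia: free for 12:15-13:45. Diego: free for 12:15-13:45. Keanu: not fully free for 12:15-13:45. Zara: not fully free for 12:15-13:45. Yosef: free for 12:15-13:45.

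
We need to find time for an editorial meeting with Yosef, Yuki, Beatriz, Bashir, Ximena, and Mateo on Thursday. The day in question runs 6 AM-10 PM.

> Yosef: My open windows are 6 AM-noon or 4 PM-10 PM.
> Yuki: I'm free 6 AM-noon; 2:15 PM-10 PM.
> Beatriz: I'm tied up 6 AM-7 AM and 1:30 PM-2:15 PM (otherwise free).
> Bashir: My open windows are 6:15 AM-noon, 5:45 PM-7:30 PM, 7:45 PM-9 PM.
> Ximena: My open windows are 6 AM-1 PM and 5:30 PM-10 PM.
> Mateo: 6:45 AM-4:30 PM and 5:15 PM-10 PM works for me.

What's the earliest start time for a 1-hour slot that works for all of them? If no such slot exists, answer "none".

Yosef free: 06:00-12:00, 16:00-22:00.
Yuki free: 06:00-12:00, 14:15-22:00.
Beatriz free: 07:00-13:30, 14:15-22:00 (invert busy blocks within the working day).
Bashir free: 06:15-12:00, 17:45-19:30, 19:45-21:00.
Ximena free: 06:00-13:00, 17:30-22:00.
Mateo free: 06:45-16:30, 17:15-22:00.
Yosef ∩ Yuki: 06:00-12:00, 16:00-22:00.
Yosef ∩ Yuki ∩ Beatriz: 07:00-12:00, 16:00-22:00.
Yosef ∩ Yuki ∩ Beatriz ∩ Bashir: 07:00-12:00, 17:45-19:30, 19:45-21:00.
Yosef ∩ Yuki ∩ Beatriz ∩ Bashir ∩ Ximena: 07:00-12:00, 17:45-19:30, 19:45-21:00.
Yosef ∩ Yuki ∩ Beatriz ∩ Bashir ∩ Ximena ∩ Mateo: 07:00-12:00, 17:45-19:30, 19:45-21:00.
The first common window of at least 60 minutes is 07:00-12:00, so the earliest start is 07:00.

07:00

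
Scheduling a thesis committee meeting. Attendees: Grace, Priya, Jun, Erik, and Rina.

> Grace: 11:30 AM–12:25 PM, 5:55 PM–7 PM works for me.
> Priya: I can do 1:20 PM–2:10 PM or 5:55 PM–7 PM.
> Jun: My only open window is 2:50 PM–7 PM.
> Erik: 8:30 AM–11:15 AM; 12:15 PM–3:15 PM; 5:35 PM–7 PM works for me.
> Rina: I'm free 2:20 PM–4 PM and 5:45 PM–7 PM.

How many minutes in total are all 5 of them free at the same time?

Grace ∩ Priya: 17:55-19:00.
Grace ∩ Priya ∩ Jun: 17:55-19:00.
Grace ∩ Priya ∩ Jun ∩ Erik: 17:55-19:00.
Grace ∩ Priya ∩ Jun ∩ Erik ∩ Rina: 17:55-19:00.
So the common availability across everyone is 17:55-19:00.
That's a single block of 65 minutes.

65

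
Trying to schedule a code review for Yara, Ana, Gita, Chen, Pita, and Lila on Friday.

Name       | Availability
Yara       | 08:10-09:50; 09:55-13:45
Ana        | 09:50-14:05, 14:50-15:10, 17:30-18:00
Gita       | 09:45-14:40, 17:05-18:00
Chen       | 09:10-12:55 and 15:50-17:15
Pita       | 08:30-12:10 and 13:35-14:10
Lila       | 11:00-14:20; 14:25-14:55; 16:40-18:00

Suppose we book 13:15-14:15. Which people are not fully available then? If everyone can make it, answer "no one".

Yara: not fully free for 13:15-14:15. Ana: not fully free for 13:15-14:15. Gita: free for 13:15-14:15. Chen: not fully free for 13:15-14:15. Pita: not fully free for 13:15-14:15. Lila: free for 13:15-14:15.

Ana, Chen, Pita, Yara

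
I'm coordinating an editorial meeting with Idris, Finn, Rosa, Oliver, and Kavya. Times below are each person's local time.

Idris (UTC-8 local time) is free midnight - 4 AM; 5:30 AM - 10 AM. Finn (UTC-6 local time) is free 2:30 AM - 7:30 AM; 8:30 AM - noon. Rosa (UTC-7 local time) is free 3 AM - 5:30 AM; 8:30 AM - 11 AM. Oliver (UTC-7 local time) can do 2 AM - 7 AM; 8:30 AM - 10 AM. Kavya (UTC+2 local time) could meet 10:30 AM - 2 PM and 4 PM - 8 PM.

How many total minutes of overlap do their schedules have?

Idris in UTC: 08:00-12:00, 13:30-18:00 (add 8h to convert from UTC-8).
Finn in UTC: 08:30-13:30, 14:30-18:00 (add 6h to convert from UTC-6).
Rosa in UTC: 10:00-12:30, 15:30-18:00 (add 7h to convert from UTC-7).
Oliver in UTC: 09:00-14:00, 15:30-17:00 (add 7h to convert from UTC-7).
Kavya in UTC: 08:30-12:00, 14:00-18:00 (subtract 2h to convert from UTC+2).
Idris ∩ Finn: 08:30-12:00, 14:30-18:00.
Idris ∩ Finn ∩ Rosa: 10:00-12:00, 15:30-18:00.
Idris ∩ Finn ∩ Rosa ∩ Oliver: 10:00-12:00, 15:30-17:00.
Idris ∩ Finn ∩ Rosa ∩ Oliver ∩ Kavya: 10:00-12:00, 15:30-17:00.
Summing the common windows: 120 + 90 = 210 minutes.

210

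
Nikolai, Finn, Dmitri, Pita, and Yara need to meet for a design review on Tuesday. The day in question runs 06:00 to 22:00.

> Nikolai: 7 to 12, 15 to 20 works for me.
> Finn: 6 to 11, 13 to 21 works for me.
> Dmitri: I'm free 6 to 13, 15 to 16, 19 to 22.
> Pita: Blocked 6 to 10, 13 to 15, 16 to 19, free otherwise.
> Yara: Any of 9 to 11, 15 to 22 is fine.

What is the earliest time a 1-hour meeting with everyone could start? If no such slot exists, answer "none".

10:00

Nikolai free: 07:00-12:00, 15:00-20:00.
Finn free: 06:00-11:00, 13:00-21:00.
Dmitri free: 06:00-13:00, 15:00-16:00, 19:00-22:00.
Pita free: 10:00-13:00, 15:00-16:00, 19:00-22:00 (invert busy blocks within the working day).
Yara free: 09:00-11:00, 15:00-22:00.
Nikolai ∩ Finn: 07:00-11:00, 15:00-20:00.
Nikolai ∩ Finn ∩ Dmitri: 07:00-11:00, 15:00-16:00, 19:00-20:00.
Nikolai ∩ Finn ∩ Dmitri ∩ Pita: 10:00-11:00, 15:00-16:00, 19:00-20:00.
Nikolai ∩ Finn ∩ Dmitri ∩ Pita ∩ Yara: 10:00-11:00, 15:00-16:00, 19:00-20:00.
Those are the intersection windows.
The first common window of at least 60 minutes is 10:00-11:00, so the earliest start is 10:00.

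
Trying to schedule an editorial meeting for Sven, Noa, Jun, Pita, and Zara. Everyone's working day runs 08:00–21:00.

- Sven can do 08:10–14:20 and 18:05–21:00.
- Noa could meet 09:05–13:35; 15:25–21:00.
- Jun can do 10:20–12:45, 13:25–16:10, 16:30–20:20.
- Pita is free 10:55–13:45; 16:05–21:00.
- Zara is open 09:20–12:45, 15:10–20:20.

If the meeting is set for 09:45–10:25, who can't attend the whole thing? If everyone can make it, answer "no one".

Sven: free for 09:45-10:25. Noa: free for 09:45-10:25. Jun: not fully free for 09:45-10:25. Pita: not fully free for 09:45-10:25. Zara: free for 09:45-10:25.

Jun, Pita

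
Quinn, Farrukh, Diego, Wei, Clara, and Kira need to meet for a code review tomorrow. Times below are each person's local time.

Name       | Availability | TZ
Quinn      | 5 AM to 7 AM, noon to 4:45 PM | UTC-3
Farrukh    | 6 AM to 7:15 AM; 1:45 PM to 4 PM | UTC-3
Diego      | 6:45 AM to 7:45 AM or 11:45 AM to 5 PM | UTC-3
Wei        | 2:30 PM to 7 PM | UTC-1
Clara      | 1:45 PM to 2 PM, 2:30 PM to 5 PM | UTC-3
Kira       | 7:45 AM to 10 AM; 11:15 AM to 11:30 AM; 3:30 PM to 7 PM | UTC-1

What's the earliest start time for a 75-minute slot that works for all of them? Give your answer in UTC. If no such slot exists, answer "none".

Quinn in UTC: 08:00-10:00, 15:00-19:45 (add 3h to convert from UTC-3).
Farrukh in UTC: 09:00-10:15, 16:45-19:00 (add 3h to convert from UTC-3).
Diego in UTC: 09:45-10:45, 14:45-20:00 (add 3h to convert from UTC-3).
Wei in UTC: 15:30-20:00 (add 1h to convert from UTC-1).
Clara in UTC: 16:45-17:00, 17:30-20:00 (add 3h to convert from UTC-3).
Kira in UTC: 08:45-11:00, 12:15-12:30, 16:30-20:00 (add 1h to convert from UTC-1).
Quinn ∩ Farrukh: 09:00-10:00, 16:45-19:00.
Quinn ∩ Farrukh ∩ Diego: 09:45-10:00, 16:45-19:00.
Quinn ∩ Farrukh ∩ Diego ∩ Wei: 16:45-19:00.
Quinn ∩ Farrukh ∩ Diego ∩ Wei ∩ Clara: 16:45-17:00, 17:30-19:00.
Quinn ∩ Farrukh ∩ Diego ∩ Wei ∩ Clara ∩ Kira: 16:45-17:00, 17:30-19:00.
The first common window of at least 75 minutes is 17:30-19:00, so the earliest start is 17:30.

17:30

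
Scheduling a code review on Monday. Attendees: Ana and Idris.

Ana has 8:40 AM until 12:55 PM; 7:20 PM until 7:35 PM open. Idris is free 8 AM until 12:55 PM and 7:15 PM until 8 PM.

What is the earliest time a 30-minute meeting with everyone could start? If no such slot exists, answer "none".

Ana ∩ Idris: 08:40-12:55, 19:20-19:35.
The first common window of at least 30 minutes is 08:40-12:55, so the earliest start is 08:40.

08:40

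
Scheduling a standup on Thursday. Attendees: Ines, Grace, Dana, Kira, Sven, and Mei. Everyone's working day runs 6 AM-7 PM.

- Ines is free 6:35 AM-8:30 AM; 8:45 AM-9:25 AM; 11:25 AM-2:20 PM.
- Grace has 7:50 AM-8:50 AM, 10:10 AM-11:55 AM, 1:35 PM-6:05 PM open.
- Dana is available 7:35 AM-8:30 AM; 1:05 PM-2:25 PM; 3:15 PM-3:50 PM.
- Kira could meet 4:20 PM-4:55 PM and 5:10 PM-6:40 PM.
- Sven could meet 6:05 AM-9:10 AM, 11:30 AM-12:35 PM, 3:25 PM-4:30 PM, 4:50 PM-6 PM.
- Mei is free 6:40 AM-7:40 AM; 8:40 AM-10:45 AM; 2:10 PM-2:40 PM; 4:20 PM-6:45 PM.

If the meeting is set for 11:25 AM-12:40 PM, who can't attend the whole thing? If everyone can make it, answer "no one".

Ines: free for 11:25-12:40. Grace: not fully free for 11:25-12:40. Dana: not fully free for 11:25-12:40. Kira: not fully free for 11:25-12:40. Sven: not fully free for 11:25-12:40. Mei: not fully free for 11:25-12:40.

Dana, Grace, Kira, Mei, Sven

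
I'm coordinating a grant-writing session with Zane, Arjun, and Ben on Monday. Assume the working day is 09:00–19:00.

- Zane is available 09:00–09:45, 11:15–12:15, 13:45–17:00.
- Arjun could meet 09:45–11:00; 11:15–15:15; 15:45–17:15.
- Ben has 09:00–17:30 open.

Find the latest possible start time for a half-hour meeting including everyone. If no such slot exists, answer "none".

16:30

Zane ∩ Arjun: 11:15-12:15, 13:45-15:15, 15:45-17:00.
Zane ∩ Arjun ∩ Ben: 11:15-12:15, 13:45-15:15, 15:45-17:00.
Those are the intersection windows.
The last common window of at least 30 minutes is 15:45-17:00; a 30-minute meeting can start as late as 16:30 and still end by 17:00.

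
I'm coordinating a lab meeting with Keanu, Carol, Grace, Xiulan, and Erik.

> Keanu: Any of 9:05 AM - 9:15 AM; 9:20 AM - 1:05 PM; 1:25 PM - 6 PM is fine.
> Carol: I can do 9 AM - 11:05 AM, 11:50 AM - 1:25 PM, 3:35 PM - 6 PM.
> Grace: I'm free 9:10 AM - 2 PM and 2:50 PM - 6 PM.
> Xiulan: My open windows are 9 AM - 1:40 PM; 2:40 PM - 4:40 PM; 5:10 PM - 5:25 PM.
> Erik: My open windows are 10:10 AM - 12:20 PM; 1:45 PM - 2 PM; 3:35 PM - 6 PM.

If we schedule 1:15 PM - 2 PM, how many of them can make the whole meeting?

1

Grace can make the full 13:15-14:00 slot — that's 1.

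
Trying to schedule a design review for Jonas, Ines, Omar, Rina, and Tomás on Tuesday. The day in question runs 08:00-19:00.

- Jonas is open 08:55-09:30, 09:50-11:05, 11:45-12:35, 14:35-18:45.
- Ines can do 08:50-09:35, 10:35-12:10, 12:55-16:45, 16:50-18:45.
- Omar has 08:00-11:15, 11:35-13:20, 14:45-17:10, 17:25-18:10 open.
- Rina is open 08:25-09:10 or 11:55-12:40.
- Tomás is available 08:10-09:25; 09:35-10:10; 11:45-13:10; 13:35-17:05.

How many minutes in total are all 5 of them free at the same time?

30

Jonas ∩ Ines: 08:55-09:30, 10:35-11:05, 11:45-12:10, 14:35-16:45, 16:50-18:45.
Jonas ∩ Ines ∩ Omar: 08:55-09:30, 10:35-11:05, 11:45-12:10, 14:45-16:45, 16:50-17:10, 17:25-18:10.
Jonas ∩ Ines ∩ Omar ∩ Rina: 08:55-09:10, 11:55-12:10.
Jonas ∩ Ines ∩ Omar ∩ Rina ∩ Tomás: 08:55-09:10, 11:55-12:10.
Those are the intersection windows.
Summing the common windows: 15 + 15 = 30 minutes.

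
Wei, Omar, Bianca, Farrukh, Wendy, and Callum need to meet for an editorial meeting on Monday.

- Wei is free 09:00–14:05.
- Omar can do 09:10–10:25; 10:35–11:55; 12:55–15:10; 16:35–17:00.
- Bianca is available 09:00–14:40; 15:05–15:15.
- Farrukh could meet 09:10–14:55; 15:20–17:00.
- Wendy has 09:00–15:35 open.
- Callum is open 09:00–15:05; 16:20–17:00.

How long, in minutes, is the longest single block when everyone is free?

80

Wei ∩ Omar: 09:10-10:25, 10:35-11:55, 12:55-14:05.
Wei ∩ Omar ∩ Bianca: 09:10-10:25, 10:35-11:55, 12:55-14:05.
Wei ∩ Omar ∩ Bianca ∩ Farrukh: 09:10-10:25, 10:35-11:55, 12:55-14:05.
Wei ∩ Omar ∩ Bianca ∩ Farrukh ∩ Wendy: 09:10-10:25, 10:35-11:55, 12:55-14:05.
Wei ∩ Omar ∩ Bianca ∩ Farrukh ∩ Wendy ∩ Callum: 09:10-10:25, 10:35-11:55, 12:55-14:05.
The longest is 10:35-11:55 at 80 minutes.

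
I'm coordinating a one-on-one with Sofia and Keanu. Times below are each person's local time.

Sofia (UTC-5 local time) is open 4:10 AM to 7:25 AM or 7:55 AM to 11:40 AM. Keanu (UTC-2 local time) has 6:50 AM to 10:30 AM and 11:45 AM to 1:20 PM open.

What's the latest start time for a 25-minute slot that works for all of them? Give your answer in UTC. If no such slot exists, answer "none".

Sofia in UTC: 09:10-12:25, 12:55-16:40 (add 5h to convert from UTC-5).
Keanu in UTC: 08:50-12:30, 13:45-15:20 (add 2h to convert from UTC-2).
Sofia ∩ Keanu: 09:10-12:25, 13:45-15:20.
The last common window of at least 25 minutes is 13:45-15:20; a 25-minute meeting can start as late as 14:55 and still end by 15:20.

14:55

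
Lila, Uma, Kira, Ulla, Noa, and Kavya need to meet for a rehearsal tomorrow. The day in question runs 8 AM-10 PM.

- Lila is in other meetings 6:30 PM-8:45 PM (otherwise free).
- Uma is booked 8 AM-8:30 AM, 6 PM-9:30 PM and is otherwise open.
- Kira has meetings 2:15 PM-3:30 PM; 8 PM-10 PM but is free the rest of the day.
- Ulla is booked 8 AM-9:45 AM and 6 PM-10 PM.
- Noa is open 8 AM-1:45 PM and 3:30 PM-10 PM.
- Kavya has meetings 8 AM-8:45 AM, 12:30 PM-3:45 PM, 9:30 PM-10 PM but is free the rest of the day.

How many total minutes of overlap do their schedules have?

300

Lila free: 08:00-18:30, 20:45-22:00 (invert busy blocks within the working day).
Uma free: 08:30-18:00, 21:30-22:00 (invert busy blocks within the working day).
Kira free: 08:00-14:15, 15:30-20:00 (invert busy blocks within the working day).
Ulla free: 09:45-18:00 (invert busy blocks within the working day).
Noa free: 08:00-13:45, 15:30-22:00.
Kavya free: 08:45-12:30, 15:45-21:30 (invert busy blocks within the working day).
Lila ∩ Uma: 08:30-18:00, 21:30-22:00.
Lila ∩ Uma ∩ Kira: 08:30-14:15, 15:30-18:00.
Lila ∩ Uma ∩ Kira ∩ Ulla: 09:45-14:15, 15:30-18:00.
Lila ∩ Uma ∩ Kira ∩ Ulla ∩ Noa: 09:45-13:45, 15:30-18:00.
Lila ∩ Uma ∩ Kira ∩ Ulla ∩ Noa ∩ Kavya: 09:45-12:30, 15:45-18:00.
Summing the common windows: 165 + 135 = 300 minutes.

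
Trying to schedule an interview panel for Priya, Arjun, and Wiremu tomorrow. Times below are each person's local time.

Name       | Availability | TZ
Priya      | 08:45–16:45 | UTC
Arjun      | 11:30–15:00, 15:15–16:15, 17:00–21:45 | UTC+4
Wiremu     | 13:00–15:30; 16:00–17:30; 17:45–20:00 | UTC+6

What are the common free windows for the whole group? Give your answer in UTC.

Priya in UTC: 08:45-16:45.
Arjun in UTC: 07:30-11:00, 11:15-12:15, 13:00-17:45 (subtract 4h to convert from UTC+4).
Wiremu in UTC: 07:00-09:30, 10:00-11:30, 11:45-14:00 (subtract 6h to convert from UTC+6).
Priya ∩ Arjun: 08:45-11:00, 11:15-12:15, 13:00-16:45.
Priya ∩ Arjun ∩ Wiremu: 08:45-09:30, 10:00-11:00, 11:15-11:30, 11:45-12:15, 13:00-14:00.
So the common availability across everyone is 08:45-09:30, 10:00-11:00, 11:15-11:30, 11:45-12:15, 13:00-14:00.

08:45-09:30, 10:00-11:00, 11:15-11:30, 11:45-12:15, 13:00-14:00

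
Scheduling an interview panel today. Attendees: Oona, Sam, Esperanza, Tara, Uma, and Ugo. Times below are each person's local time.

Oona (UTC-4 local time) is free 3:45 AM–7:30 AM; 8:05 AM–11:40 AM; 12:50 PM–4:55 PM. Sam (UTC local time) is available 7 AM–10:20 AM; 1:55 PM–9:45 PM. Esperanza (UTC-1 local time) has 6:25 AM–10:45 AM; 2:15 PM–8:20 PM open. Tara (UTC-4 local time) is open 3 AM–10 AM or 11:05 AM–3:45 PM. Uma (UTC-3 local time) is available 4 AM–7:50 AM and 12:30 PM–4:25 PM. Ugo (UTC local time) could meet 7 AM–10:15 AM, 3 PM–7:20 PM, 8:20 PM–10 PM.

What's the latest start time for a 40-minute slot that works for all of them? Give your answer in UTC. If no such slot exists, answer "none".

Oona in UTC: 07:45-11:30, 12:05-15:40, 16:50-20:55 (add 4h to convert from UTC-4).
Sam in UTC: 07:00-10:20, 13:55-21:45.
Esperanza in UTC: 07:25-11:45, 15:15-21:20 (add 1h to convert from UTC-1).
Tara in UTC: 07:00-14:00, 15:05-19:45 (add 4h to convert from UTC-4).
Uma in UTC: 07:00-10:50, 15:30-19:25 (add 3h to convert from UTC-3).
Ugo in UTC: 07:00-10:15, 15:00-19:20, 20:20-22:00.
Oona ∩ Sam: 07:45-10:20, 13:55-15:40, 16:50-20:55.
Oona ∩ Sam ∩ Esperanza: 07:45-10:20, 15:15-15:40, 16:50-20:55.
Oona ∩ Sam ∩ Esperanza ∩ Tara: 07:45-10:20, 15:15-15:40, 16:50-19:45.
Oona ∩ Sam ∩ Esperanza ∩ Tara ∩ Uma: 07:45-10:20, 15:30-15:40, 16:50-19:25.
Oona ∩ Sam ∩ Esperanza ∩ Tara ∩ Uma ∩ Ugo: 07:45-10:15, 15:30-15:40, 16:50-19:20.
The last common window of at least 40 minutes is 16:50-19:20; a 40-minute meeting can start as late as 18:40 and still end by 19:20.

18:40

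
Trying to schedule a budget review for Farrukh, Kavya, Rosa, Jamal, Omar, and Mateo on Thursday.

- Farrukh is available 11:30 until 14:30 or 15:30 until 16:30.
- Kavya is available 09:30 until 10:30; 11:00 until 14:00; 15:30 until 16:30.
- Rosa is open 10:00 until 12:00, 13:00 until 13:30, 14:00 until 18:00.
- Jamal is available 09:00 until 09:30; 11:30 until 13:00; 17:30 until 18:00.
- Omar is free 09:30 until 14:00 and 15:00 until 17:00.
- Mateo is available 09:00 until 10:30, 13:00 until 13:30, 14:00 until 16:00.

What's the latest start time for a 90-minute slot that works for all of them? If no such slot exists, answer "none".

none

Farrukh ∩ Kavya: 11:30-14:00, 15:30-16:30.
Farrukh ∩ Kavya ∩ Rosa: 11:30-12:00, 13:00-13:30, 15:30-16:30.
Farrukh ∩ Kavya ∩ Rosa ∩ Jamal: 11:30-12:00.
Farrukh ∩ Kavya ∩ Rosa ∩ Jamal ∩ Omar: 11:30-12:00.
Farrukh ∩ Kavya ∩ Rosa ∩ Jamal ∩ Omar ∩ Mateo: ∅.
There is no time when everyone is free.
No common window is at least 90 minutes long.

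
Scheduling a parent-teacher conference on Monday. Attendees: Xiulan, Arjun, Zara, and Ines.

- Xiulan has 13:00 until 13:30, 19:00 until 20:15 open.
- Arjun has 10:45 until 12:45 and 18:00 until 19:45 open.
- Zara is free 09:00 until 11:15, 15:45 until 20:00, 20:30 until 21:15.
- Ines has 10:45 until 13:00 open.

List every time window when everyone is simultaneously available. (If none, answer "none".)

none

Xiulan ∩ Arjun: 19:00-19:45.
Xiulan ∩ Arjun ∩ Zara: 19:00-19:45.
Xiulan ∩ Arjun ∩ Zara ∩ Ines: ∅.
There is no time when everyone is free.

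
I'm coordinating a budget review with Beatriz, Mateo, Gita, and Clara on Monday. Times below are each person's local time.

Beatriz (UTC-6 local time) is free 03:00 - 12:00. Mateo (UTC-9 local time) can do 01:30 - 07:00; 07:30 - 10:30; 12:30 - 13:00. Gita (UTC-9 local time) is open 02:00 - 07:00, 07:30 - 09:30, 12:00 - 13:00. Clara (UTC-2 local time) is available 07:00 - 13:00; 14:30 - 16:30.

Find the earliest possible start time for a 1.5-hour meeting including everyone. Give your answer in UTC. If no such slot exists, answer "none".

11:00

Beatriz in UTC: 09:00-18:00 (add 6h to convert from UTC-6).
Mateo in UTC: 10:30-16:00, 16:30-19:30, 21:30-22:00 (add 9h to convert from UTC-9).
Gita in UTC: 11:00-16:00, 16:30-18:30, 21:00-22:00 (add 9h to convert from UTC-9).
Clara in UTC: 09:00-15:00, 16:30-18:30 (add 2h to convert from UTC-2).
Beatriz ∩ Mateo: 10:30-16:00, 16:30-18:00.
Beatriz ∩ Mateo ∩ Gita: 11:00-16:00, 16:30-18:00.
Beatriz ∩ Mateo ∩ Gita ∩ Clara: 11:00-15:00, 16:30-18:00.
The first common window of at least 90 minutes is 11:00-15:00, so the earliest start is 11:00.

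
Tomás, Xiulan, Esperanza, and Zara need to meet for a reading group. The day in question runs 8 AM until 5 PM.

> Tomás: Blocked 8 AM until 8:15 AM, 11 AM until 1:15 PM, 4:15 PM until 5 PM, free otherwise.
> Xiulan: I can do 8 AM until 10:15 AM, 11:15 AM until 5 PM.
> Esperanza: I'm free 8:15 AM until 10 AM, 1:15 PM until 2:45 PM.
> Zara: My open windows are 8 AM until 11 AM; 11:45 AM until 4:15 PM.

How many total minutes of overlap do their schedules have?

195

Tomás free: 08:15-11:00, 13:15-16:15 (invert busy blocks within the working day).
Xiulan free: 08:00-10:15, 11:15-17:00.
Esperanza free: 08:15-10:00, 13:15-14:45.
Zara free: 08:00-11:00, 11:45-16:15.
Tomás ∩ Xiulan: 08:15-10:15, 13:15-16:15.
Tomás ∩ Xiulan ∩ Esperanza: 08:15-10:00, 13:15-14:45.
Tomás ∩ Xiulan ∩ Esperanza ∩ Zara: 08:15-10:00, 13:15-14:45.
Summing the common windows: 105 + 90 = 195 minutes.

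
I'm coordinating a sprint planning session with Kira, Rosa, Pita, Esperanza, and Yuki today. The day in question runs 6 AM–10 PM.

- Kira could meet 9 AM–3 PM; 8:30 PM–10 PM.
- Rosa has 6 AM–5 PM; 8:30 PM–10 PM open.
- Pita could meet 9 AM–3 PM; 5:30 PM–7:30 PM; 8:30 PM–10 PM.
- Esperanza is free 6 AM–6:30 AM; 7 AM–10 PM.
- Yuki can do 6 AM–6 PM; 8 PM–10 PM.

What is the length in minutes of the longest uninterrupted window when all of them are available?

Kira ∩ Rosa: 09:00-15:00, 20:30-22:00.
Kira ∩ Rosa ∩ Pita: 09:00-15:00, 20:30-22:00.
Kira ∩ Rosa ∩ Pita ∩ Esperanza: 09:00-15:00, 20:30-22:00.
Kira ∩ Rosa ∩ Pita ∩ Esperanza ∩ Yuki: 09:00-15:00, 20:30-22:00.
The longest is 09:00-15:00 at 360 minutes.

360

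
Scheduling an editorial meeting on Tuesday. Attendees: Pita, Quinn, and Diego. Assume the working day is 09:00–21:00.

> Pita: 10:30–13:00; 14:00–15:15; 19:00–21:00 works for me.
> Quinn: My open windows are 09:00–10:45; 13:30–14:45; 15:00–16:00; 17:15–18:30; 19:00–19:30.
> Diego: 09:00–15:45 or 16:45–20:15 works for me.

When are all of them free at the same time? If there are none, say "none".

10:30-10:45, 14:00-14:45, 15:00-15:15, 19:00-19:30

Pita ∩ Quinn: 10:30-10:45, 14:00-14:45, 15:00-15:15, 19:00-19:30.
Pita ∩ Quinn ∩ Diego: 10:30-10:45, 14:00-14:45, 15:00-15:15, 19:00-19:30.
So the common availability across everyone is 10:30-10:45, 14:00-14:45, 15:00-15:15, 19:00-19:30.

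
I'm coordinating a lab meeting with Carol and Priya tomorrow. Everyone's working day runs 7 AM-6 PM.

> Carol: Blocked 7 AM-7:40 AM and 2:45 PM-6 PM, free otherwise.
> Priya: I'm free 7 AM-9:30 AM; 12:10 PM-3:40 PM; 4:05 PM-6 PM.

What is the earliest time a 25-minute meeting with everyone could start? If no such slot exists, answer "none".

07:40

Carol free: 07:40-14:45 (invert busy blocks within the working day).
Priya free: 07:00-09:30, 12:10-15:40, 16:05-18:00.
Carol ∩ Priya: 07:40-09:30, 12:10-14:45.
The first common window of at least 25 minutes is 07:40-09:30, so the earliest start is 07:40.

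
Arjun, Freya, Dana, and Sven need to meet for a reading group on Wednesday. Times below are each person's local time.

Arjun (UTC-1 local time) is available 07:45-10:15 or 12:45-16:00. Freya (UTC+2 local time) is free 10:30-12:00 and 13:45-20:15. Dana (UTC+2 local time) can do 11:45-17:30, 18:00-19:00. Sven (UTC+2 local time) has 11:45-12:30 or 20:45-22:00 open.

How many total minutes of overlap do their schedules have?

Arjun in UTC: 08:45-11:15, 13:45-17:00 (add 1h to convert from UTC-1).
Freya in UTC: 08:30-10:00, 11:45-18:15 (subtract 2h to convert from UTC+2).
Dana in UTC: 09:45-15:30, 16:00-17:00 (subtract 2h to convert from UTC+2).
Sven in UTC: 09:45-10:30, 18:45-20:00 (subtract 2h to convert from UTC+2).
Arjun ∩ Freya: 08:45-10:00, 13:45-17:00.
Arjun ∩ Freya ∩ Dana: 09:45-10:00, 13:45-15:30, 16:00-17:00.
Arjun ∩ Freya ∩ Dana ∩ Sven: 09:45-10:00.
Those are the intersection windows.
That's a single block of 15 minutes.

15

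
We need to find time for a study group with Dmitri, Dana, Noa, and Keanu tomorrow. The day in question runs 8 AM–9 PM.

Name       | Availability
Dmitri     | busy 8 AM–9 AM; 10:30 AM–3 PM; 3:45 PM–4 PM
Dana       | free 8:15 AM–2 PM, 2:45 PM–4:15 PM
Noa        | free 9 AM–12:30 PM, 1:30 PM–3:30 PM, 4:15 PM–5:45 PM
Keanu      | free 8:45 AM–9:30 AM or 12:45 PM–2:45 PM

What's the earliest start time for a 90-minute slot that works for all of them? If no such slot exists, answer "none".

none

Dmitri free: 09:00-10:30, 15:00-15:45, 16:00-21:00 (invert busy blocks within the working day).
Dana free: 08:15-14:00, 14:45-16:15.
Noa free: 09:00-12:30, 13:30-15:30, 16:15-17:45.
Keanu free: 08:45-09:30, 12:45-14:45.
Dmitri ∩ Dana: 09:00-10:30, 15:00-15:45, 16:00-16:15.
Dmitri ∩ Dana ∩ Noa: 09:00-10:30, 15:00-15:30.
Dmitri ∩ Dana ∩ Noa ∩ Keanu: 09:00-09:30.
Those are the intersection windows.
No common window is at least 90 minutes long.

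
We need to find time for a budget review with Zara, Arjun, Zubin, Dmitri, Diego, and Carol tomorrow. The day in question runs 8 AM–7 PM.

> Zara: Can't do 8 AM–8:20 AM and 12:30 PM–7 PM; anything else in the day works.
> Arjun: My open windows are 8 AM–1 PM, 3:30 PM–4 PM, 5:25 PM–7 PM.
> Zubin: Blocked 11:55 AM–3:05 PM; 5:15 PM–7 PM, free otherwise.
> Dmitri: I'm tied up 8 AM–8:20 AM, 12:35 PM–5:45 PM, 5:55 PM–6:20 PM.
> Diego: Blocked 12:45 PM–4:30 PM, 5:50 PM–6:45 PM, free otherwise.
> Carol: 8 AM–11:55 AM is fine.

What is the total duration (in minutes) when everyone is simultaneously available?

Zara free: 08:20-12:30 (invert busy blocks within the working day).
Arjun free: 08:00-13:00, 15:30-16:00, 17:25-19:00.
Zubin free: 08:00-11:55, 15:05-17:15 (invert busy blocks within the working day).
Dmitri free: 08:20-12:35, 17:45-17:55, 18:20-19:00 (invert busy blocks within the working day).
Diego free: 08:00-12:45, 16:30-17:50, 18:45-19:00 (invert busy blocks within the working day).
Carol free: 08:00-11:55.
Zara ∩ Arjun: 08:20-12:30.
Zara ∩ Arjun ∩ Zubin: 08:20-11:55.
Zara ∩ Arjun ∩ Zubin ∩ Dmitri: 08:20-11:55.
Zara ∩ Arjun ∩ Zubin ∩ Dmitri ∩ Diego: 08:20-11:55.
Zara ∩ Arjun ∩ Zubin ∩ Dmitri ∩ Diego ∩ Carol: 08:20-11:55.
Those are the intersection windows.
That's a single block of 215 minutes.

215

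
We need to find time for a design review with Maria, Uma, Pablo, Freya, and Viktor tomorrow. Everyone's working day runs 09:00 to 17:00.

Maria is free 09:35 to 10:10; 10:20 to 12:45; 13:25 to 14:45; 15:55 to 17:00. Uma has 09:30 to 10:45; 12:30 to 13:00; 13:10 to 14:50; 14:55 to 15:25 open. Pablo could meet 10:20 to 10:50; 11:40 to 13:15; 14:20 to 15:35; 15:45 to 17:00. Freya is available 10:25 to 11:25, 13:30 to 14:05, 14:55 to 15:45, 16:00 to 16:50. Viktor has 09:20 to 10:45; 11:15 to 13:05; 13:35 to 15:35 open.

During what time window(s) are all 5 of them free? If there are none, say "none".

10:25-10:45

Maria ∩ Uma: 09:35-10:10, 10:20-10:45, 12:30-12:45, 13:25-14:45.
Maria ∩ Uma ∩ Pablo: 10:20-10:45, 12:30-12:45, 14:20-14:45.
Maria ∩ Uma ∩ Pablo ∩ Freya: 10:25-10:45.
Maria ∩ Uma ∩ Pablo ∩ Freya ∩ Viktor: 10:25-10:45.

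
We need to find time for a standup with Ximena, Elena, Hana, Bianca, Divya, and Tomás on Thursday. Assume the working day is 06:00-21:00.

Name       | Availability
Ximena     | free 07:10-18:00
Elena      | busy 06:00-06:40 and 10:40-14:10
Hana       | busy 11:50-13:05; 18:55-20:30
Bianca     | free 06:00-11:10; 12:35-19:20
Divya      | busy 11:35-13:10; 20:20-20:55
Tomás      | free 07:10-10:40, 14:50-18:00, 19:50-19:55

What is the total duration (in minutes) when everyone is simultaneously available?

400

Ximena free: 07:10-18:00.
Elena free: 06:40-10:40, 14:10-21:00 (invert busy blocks within the working day).
Hana free: 06:00-11:50, 13:05-18:55, 20:30-21:00 (invert busy blocks within the working day).
Bianca free: 06:00-11:10, 12:35-19:20.
Divya free: 06:00-11:35, 13:10-20:20, 20:55-21:00 (invert busy blocks within the working day).
Tomás free: 07:10-10:40, 14:50-18:00, 19:50-19:55.
Ximena ∩ Elena: 07:10-10:40, 14:10-18:00.
Ximena ∩ Elena ∩ Hana: 07:10-10:40, 14:10-18:00.
Ximena ∩ Elena ∩ Hana ∩ Bianca: 07:10-10:40, 14:10-18:00.
Ximena ∩ Elena ∩ Hana ∩ Bianca ∩ Divya: 07:10-10:40, 14:10-18:00.
Ximena ∩ Elena ∩ Hana ∩ Bianca ∩ Divya ∩ Tomás: 07:10-10:40, 14:50-18:00.
Those are the intersection windows.
Summing the common windows: 210 + 190 = 400 minutes.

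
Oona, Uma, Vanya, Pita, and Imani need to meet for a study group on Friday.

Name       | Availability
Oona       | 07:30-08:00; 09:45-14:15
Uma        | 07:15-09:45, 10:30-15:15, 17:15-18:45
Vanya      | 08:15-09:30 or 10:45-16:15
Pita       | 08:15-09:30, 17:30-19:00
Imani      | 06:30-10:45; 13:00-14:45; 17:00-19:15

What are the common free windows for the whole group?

none

Oona ∩ Uma: 07:30-08:00, 10:30-14:15.
Oona ∩ Uma ∩ Vanya: 10:45-14:15.
Oona ∩ Uma ∩ Vanya ∩ Pita: ∅.
Oona ∩ Uma ∩ Vanya ∩ Pita ∩ Imani: ∅.
There is no time when everyone is free.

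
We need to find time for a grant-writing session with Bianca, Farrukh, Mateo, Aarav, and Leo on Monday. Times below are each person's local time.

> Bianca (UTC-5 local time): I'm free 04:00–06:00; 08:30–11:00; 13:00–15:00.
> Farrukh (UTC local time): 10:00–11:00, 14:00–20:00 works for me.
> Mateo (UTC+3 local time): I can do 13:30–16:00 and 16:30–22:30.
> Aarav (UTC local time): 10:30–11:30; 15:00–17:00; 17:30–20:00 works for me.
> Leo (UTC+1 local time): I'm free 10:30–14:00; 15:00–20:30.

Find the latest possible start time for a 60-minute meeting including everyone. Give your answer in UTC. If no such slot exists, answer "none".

Bianca in UTC: 09:00-11:00, 13:30-16:00, 18:00-20:00 (add 5h to convert from UTC-5).
Farrukh in UTC: 10:00-11:00, 14:00-20:00.
Mateo in UTC: 10:30-13:00, 13:30-19:30 (subtract 3h to convert from UTC+3).
Aarav in UTC: 10:30-11:30, 15:00-17:00, 17:30-20:00.
Leo in UTC: 09:30-13:00, 14:00-19:30 (subtract 1h to convert from UTC+1).
Bianca ∩ Farrukh: 10:00-11:00, 14:00-16:00, 18:00-20:00.
Bianca ∩ Farrukh ∩ Mateo: 10:30-11:00, 14:00-16:00, 18:00-19:30.
Bianca ∩ Farrukh ∩ Mateo ∩ Aarav: 10:30-11:00, 15:00-16:00, 18:00-19:30.
Bianca ∩ Farrukh ∩ Mateo ∩ Aarav ∩ Leo: 10:30-11:00, 15:00-16:00, 18:00-19:30.
So the common availability across everyone is 10:30-11:00, 15:00-16:00, 18:00-19:30.
The last common window of at least 60 minutes is 18:00-19:30; a 60-minute meeting can start as late as 18:30 and still end by 19:30.

18:30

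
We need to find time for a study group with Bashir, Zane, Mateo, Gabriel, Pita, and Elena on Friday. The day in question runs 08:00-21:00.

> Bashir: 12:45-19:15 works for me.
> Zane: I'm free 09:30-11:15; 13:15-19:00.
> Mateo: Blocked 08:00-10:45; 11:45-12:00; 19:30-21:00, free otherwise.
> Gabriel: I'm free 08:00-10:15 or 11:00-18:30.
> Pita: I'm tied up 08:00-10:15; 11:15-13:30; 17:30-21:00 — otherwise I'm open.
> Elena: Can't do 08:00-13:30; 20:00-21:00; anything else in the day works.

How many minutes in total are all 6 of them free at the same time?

Bashir free: 12:45-19:15.
Zane free: 09:30-11:15, 13:15-19:00.
Mateo free: 10:45-11:45, 12:00-19:30 (invert busy blocks within the working day).
Gabriel free: 08:00-10:15, 11:00-18:30.
Pita free: 10:15-11:15, 13:30-17:30 (invert busy blocks within the working day).
Elena free: 13:30-20:00 (invert busy blocks within the working day).
Bashir ∩ Zane: 13:15-19:00.
Bashir ∩ Zane ∩ Mateo: 13:15-19:00.
Bashir ∩ Zane ∩ Mateo ∩ Gabriel: 13:15-18:30.
Bashir ∩ Zane ∩ Mateo ∩ Gabriel ∩ Pita: 13:30-17:30.
Bashir ∩ Zane ∩ Mateo ∩ Gabriel ∩ Pita ∩ Elena: 13:30-17:30.
That's a single block of 240 minutes.

240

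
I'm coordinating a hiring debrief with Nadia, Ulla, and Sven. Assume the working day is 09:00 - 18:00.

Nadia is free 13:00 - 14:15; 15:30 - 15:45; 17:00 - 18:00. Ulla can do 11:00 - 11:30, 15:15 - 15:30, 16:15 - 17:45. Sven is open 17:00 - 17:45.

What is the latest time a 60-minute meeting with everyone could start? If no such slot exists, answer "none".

Nadia ∩ Ulla: 17:00-17:45.
Nadia ∩ Ulla ∩ Sven: 17:00-17:45.
No common window is at least 60 minutes long.

none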